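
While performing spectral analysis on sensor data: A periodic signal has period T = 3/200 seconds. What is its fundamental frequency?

The fundamental frequency is the reciprocal of the period.
f = 1/T = 1/(3/200) = 200/3 Hz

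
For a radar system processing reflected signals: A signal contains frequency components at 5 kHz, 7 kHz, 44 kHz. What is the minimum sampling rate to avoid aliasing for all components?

The highest frequency component is f_max = 44 kHz.
Nyquist rate = 2 * f_max = 2 * 44 kHz = 88 kHz.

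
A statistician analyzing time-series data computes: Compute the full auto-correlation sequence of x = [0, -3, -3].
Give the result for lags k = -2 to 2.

r_xx[k] = sum_m x[m]*x[m+k], indexed from 0, for k = -2 to 2:
  r_xx[-2] = x[2]*x[0] = 0
  r_xx[-1] = x[1]*x[0] + x[2]*x[1] = 9
  r_xx[0] = x[0]*x[0] + x[1]*x[1] + x[2]*x[2] = 18
  r_xx[1] = x[0]*x[1] + x[1]*x[2] = 9
  r_xx[2] = x[0]*x[2] = 0
r_xx = [0, 9, 18, 9, 0]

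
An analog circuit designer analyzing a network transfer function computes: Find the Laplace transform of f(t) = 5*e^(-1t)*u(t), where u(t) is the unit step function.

Standard Laplace transform pair:
e^(-at)*u(t) <-> 1/(s+a)
With a = 1: L{5*e^(-1t)*u(t)} = 5/(s+1), ROC: Re(s) > -1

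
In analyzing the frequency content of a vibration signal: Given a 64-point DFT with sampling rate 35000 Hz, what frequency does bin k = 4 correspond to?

The frequency of DFT bin k is: f_k = k * f_s / N
f_4 = 4 * 35000 / 64 = 4375/2 Hz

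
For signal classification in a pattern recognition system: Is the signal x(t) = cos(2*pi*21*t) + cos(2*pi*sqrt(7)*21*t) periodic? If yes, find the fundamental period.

f1 = 21 Hz, f2 = 21*sqrt(7) Hz
Ratio f2/f1 = sqrt(7), which is irrational.
Since the frequency ratio is irrational, no common period exists.
The signal is not periodic.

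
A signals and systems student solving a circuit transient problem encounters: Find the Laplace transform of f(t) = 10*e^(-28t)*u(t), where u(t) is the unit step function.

Standard Laplace transform pair:
e^(-at)*u(t) <-> 1/(s+a)
With a = 28: L{10*e^(-28t)*u(t)} = 10/(s+28), ROC: Re(s) > -28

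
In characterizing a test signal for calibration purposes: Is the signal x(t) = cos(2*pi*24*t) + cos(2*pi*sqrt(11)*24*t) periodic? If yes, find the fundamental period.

f1 = 24 Hz, f2 = 24*sqrt(11) Hz
Ratio f2/f1 = sqrt(11), which is irrational.
Since the frequency ratio is irrational, no common period exists.
The signal is not periodic.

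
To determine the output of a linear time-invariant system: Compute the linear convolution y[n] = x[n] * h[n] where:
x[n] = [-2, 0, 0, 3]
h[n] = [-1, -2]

y[n] = sum_k x[k]*h[n-k]. Output length = len(x) + len(h) - 1 = 4 + 2 - 1 = 5.
y[0] = -2*-1 = 2
y[1] = 0*-1 + -2*-2 = 4
y[2] = 0*-1 + 0*-2 = 0
y[3] = 3*-1 + 0*-2 = -3
y[4] = 3*-2 = -6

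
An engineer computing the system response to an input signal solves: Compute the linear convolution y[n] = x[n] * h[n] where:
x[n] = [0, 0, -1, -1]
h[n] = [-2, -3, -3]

y[n] = sum_k x[k]*h[n-k]. Output length = len(x) + len(h) - 1 = 4 + 3 - 1 = 6.
y[0] = 0*-2 = 0
y[1] = 0*-2 + 0*-3 = 0
y[2] = -1*-2 + 0*-3 + 0*-3 = 2
y[3] = -1*-2 + -1*-3 + 0*-3 = 5
y[4] = -1*-3 + -1*-3 = 6
y[5] = -1*-3 = 3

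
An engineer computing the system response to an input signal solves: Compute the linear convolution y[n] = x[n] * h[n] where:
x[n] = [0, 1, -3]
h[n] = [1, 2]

y[n] = sum_k x[k]*h[n-k]. Output length = len(x) + len(h) - 1 = 3 + 2 - 1 = 4.
y[0] = 0*1 = 0
y[1] = 1*1 + 0*2 = 1
y[2] = -3*1 + 1*2 = -1
y[3] = -3*2 = -6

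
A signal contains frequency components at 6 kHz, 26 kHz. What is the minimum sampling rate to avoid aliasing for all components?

The highest frequency component is f_max = 26 kHz.
Nyquist rate = 2 * f_max = 2 * 26 kHz = 52 kHz.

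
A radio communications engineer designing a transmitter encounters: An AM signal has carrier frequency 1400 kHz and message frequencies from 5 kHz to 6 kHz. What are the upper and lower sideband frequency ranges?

Upper sideband (USB) = fc + [fm_low, fm_high] = 1400 + [5, 6] = [1405, 1406] kHz
Lower sideband (LSB) = fc - [fm_high, fm_low] = 1400 - [6, 5] = [1394, 1395] kHz
Total occupied spectrum: 1394 kHz to 1406 kHz (plus carrier at 1400 kHz)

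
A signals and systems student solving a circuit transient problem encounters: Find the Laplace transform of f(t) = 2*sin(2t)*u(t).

Standard pair: sin(wt)*u(t) <-> w/(s^2+w^2)
With w = 2: L{2*sin(2t)*u(t)} = 4/(s^2+4)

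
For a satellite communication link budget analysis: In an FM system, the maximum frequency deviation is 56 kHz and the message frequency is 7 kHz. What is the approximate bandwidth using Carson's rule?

Carson's rule: BW = 2*(delta_f + f_m)
= 2*(56 + 7) kHz = 126 kHz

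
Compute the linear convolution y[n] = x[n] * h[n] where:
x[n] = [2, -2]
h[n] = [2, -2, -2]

y[n] = sum_k x[k]*h[n-k]. Output length = len(x) + len(h) - 1 = 2 + 3 - 1 = 4.
y[0] = 2*2 = 4
y[1] = -2*2 + 2*-2 = -8
y[2] = -2*-2 + 2*-2 = 0
y[3] = -2*-2 = 4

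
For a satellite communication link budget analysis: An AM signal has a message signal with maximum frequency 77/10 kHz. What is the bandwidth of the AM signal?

In AM (double-sideband), the bandwidth is twice the message frequency.
BW = 2 * f_m = 2 * 77/10 kHz = 77/5 kHz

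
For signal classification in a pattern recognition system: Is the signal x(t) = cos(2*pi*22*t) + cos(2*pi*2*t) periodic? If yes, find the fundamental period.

f1 = 22 Hz, f2 = 2 Hz
Period T1 = 1/22, T2 = 1/2
Ratio T1/T2 = 2/22, which is rational.
The signal is periodic with fundamental period T = 1/GCD(22,2) = 1/2 s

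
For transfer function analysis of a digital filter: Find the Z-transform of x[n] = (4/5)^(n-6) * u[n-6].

Time-shifting property: if X(z) = Z{x[n]}, then Z{x[n-d]} = z^(-d) * X(z)
X(z) = z/(z - 4/5) for x[n] = (4/5)^n * u[n]
Z{x[n-6]} = z^(-6) * z/(z - 4/5) = z^(-5)/(z - 4/5)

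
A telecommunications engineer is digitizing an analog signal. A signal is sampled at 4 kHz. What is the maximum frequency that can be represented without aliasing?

The maximum frequency that can be represented without aliasing
is the Nyquist frequency: f_max = f_s / 2 = 4 kHz / 2 = 2 kHz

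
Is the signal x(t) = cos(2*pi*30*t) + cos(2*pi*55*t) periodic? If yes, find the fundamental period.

f1 = 30 Hz, f2 = 55 Hz
Period T1 = 1/30, T2 = 1/55
Ratio T1/T2 = 55/30, which is rational.
The signal is periodic with fundamental period T = 1/GCD(30,55) = 1/5 s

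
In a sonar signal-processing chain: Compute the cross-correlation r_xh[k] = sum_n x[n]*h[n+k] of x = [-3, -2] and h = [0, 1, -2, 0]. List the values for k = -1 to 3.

Both sequences indexed from 0 and zero outside their support.
Lags with overlap: k = -1 to 3.
  r_xh[-1] = x[1]*h[0] = 0
  r_xh[0] = x[0]*h[0] + x[1]*h[1] = -2
  r_xh[1] = x[0]*h[1] + x[1]*h[2] = 1
  r_xh[2] = x[0]*h[2] + x[1]*h[3] = 6
  r_xh[3] = x[0]*h[3] = 0
r_xh = [0, -2, 1, 6, 0] (for k = -1, ..., 3)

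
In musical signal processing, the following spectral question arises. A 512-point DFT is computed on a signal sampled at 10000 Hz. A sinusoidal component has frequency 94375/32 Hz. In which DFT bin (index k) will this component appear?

DFT frequency resolution = f_s/N = 10000/512 = 625/32 Hz
Bin index k = f_signal / resolution = 94375/32 / 625/32 = 151
The signal frequency 94375/32 Hz falls in DFT bin k = 151.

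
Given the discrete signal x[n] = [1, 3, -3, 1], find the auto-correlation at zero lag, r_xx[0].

The auto-correlation at zero lag r_xx[0] equals the signal energy.
r_xx[0] = sum of x[n]^2 = 1^2 + 3^2 + (-3)^2 + 1^2
= 1 + 9 + 9 + 1 = 20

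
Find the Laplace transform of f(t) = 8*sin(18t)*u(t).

Standard pair: sin(wt)*u(t) <-> w/(s^2+w^2)
With w = 18: L{8*sin(18t)*u(t)} = 144/(s^2+324)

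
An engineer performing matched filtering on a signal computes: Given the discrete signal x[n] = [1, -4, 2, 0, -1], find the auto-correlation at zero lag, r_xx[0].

The auto-correlation at zero lag r_xx[0] equals the signal energy.
r_xx[0] = sum of x[n]^2 = 1^2 + (-4)^2 + 2^2 + 0^2 + (-1)^2
= 1 + 16 + 4 + 0 + 1 = 22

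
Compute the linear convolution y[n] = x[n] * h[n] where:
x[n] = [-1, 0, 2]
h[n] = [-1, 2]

y[n] = sum_k x[k]*h[n-k]. Output length = len(x) + len(h) - 1 = 3 + 2 - 1 = 4.
y[0] = -1*-1 = 1
y[1] = 0*-1 + -1*2 = -2
y[2] = 2*-1 + 0*2 = -2
y[3] = 2*2 = 4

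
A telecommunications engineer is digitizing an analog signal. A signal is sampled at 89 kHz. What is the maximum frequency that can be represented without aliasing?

The maximum frequency that can be represented without aliasing
is the Nyquist frequency: f_max = f_s / 2 = 89 kHz / 2 = 89/2 kHz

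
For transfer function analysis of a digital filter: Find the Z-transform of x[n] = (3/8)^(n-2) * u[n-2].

Time-shifting property: if X(z) = Z{x[n]}, then Z{x[n-d]} = z^(-d) * X(z)
X(z) = z/(z - 3/8) for x[n] = (3/8)^n * u[n]
Z{x[n-2]} = z^(-2) * z/(z - 3/8) = z^(-1)/(z - 3/8)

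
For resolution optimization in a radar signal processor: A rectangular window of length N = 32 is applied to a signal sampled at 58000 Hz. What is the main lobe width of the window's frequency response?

For a rectangular window of length N,
the main lobe width in frequency is 2*f_s/N.
= 2*58000/32 = 3625 Hz
This determines the minimum frequency separation for resolving two sinusoids.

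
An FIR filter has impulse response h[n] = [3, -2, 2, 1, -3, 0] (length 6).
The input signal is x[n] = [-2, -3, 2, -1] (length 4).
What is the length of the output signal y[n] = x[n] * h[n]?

For linear convolution, the output length is:
len(y) = len(x) + len(h) - 1 = 4 + 6 - 1 = 9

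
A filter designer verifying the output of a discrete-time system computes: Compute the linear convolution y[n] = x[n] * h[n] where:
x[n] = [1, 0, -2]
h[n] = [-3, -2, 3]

y[n] = sum_k x[k]*h[n-k]. Output length = len(x) + len(h) - 1 = 3 + 3 - 1 = 5.
y[0] = 1*-3 = -3
y[1] = 0*-3 + 1*-2 = -2
y[2] = -2*-3 + 0*-2 + 1*3 = 9
y[3] = -2*-2 + 0*3 = 4
y[4] = -2*3 = -6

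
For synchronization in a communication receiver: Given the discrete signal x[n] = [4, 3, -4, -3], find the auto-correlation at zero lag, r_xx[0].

The auto-correlation at zero lag r_xx[0] equals the signal energy.
r_xx[0] = sum of x[n]^2 = 4^2 + 3^2 + (-4)^2 + (-3)^2
= 16 + 9 + 16 + 9 = 50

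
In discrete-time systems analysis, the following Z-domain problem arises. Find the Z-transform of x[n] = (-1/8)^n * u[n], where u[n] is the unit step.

The Z-transform of a^n * u[n] is z/(z-a) for |z| > |a|.
Here a = -1/8, so X(z) = z/(z - (-1/8)) = 8z/(8z + 1)
ROC: |z| > 1/8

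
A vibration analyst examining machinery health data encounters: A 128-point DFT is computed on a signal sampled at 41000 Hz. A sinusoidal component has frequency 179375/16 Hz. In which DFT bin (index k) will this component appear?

DFT frequency resolution = f_s/N = 41000/128 = 5125/16 Hz
Bin index k = f_signal / resolution = 179375/16 / 5125/16 = 35
The signal frequency 179375/16 Hz falls in DFT bin k = 35.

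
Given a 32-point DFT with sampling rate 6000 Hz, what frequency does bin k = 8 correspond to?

The frequency of DFT bin k is: f_k = k * f_s / N
f_8 = 8 * 6000 / 32 = 1500 Hz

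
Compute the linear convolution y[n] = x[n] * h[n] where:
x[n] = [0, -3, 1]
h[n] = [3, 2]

y[n] = sum_k x[k]*h[n-k]. Output length = len(x) + len(h) - 1 = 3 + 2 - 1 = 4.
y[0] = 0*3 = 0
y[1] = -3*3 + 0*2 = -9
y[2] = 1*3 + -3*2 = -3
y[3] = 1*2 = 2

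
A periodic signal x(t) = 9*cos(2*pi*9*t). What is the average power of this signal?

Average power of A*cos(wt) is A^2/2.
P = 9^2 / 2 = 81/2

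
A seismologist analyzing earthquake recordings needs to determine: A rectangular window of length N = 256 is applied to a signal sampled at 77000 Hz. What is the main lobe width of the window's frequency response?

For a rectangular window of length N,
the main lobe width in frequency is 2*f_s/N.
= 2*77000/256 = 9625/16 Hz
This determines the minimum frequency separation for resolving two sinusoids.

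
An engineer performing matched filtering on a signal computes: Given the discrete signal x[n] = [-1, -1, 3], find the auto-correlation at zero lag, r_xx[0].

The auto-correlation at zero lag r_xx[0] equals the signal energy.
r_xx[0] = sum of x[n]^2 = (-1)^2 + (-1)^2 + 3^2
= 1 + 1 + 9 = 11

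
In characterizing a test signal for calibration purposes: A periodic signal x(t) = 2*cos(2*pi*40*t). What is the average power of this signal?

Average power of A*cos(wt) is A^2/2.
P = 2^2 / 2 = 4/2 = 2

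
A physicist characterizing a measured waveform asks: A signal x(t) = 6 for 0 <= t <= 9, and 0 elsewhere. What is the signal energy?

Energy = integral of |x(t)|^2 dt over the signal duration
= 6^2 * 9 = 36 * 9 = 324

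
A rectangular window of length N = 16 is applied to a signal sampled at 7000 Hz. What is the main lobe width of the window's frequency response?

For a rectangular window of length N,
the main lobe width in frequency is 2*f_s/N.
= 2*7000/16 = 875 Hz
This determines the minimum frequency separation for resolving two sinusoids.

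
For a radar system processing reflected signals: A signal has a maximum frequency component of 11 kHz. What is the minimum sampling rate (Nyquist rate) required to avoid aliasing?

By the Nyquist-Shannon sampling theorem,
the minimum sampling rate (Nyquist rate) must be at least 2 * f_max.
Nyquist rate = 2 * 11 kHz = 22 kHz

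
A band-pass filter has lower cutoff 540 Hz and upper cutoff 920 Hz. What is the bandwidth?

Bandwidth = f_high - f_low
= 920 Hz - 540 Hz = 380 Hz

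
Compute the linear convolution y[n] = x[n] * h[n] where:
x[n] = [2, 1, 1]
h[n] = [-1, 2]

y[n] = sum_k x[k]*h[n-k]. Output length = len(x) + len(h) - 1 = 3 + 2 - 1 = 4.
y[0] = 2*-1 = -2
y[1] = 1*-1 + 2*2 = 3
y[2] = 1*-1 + 1*2 = 1
y[3] = 1*2 = 2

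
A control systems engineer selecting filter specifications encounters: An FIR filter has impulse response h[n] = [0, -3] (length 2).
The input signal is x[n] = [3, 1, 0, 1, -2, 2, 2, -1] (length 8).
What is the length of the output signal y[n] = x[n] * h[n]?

For linear convolution, the output length is:
len(y) = len(x) + len(h) - 1 = 8 + 2 - 1 = 9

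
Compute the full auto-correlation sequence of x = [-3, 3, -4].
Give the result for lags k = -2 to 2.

r_xx[k] = sum_m x[m]*x[m+k], indexed from 0, for k = -2 to 2:
  r_xx[-2] = x[2]*x[0] = 12
  r_xx[-1] = x[1]*x[0] + x[2]*x[1] = -21
  r_xx[0] = x[0]*x[0] + x[1]*x[1] + x[2]*x[2] = 34
  r_xx[1] = x[0]*x[1] + x[1]*x[2] = -21
  r_xx[2] = x[0]*x[2] = 12
r_xx = [12, -21, 34, -21, 12]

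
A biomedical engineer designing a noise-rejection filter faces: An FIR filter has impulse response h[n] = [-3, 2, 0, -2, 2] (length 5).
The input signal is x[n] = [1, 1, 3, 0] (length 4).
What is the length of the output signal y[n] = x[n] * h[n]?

For linear convolution, the output length is:
len(y) = len(x) + len(h) - 1 = 4 + 5 - 1 = 8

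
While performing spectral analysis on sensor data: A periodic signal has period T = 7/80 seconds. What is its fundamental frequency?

The fundamental frequency is the reciprocal of the period.
f = 1/T = 1/(7/80) = 80/7 Hz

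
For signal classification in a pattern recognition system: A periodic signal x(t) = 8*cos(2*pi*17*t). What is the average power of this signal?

Average power of A*cos(wt) is A^2/2.
P = 8^2 / 2 = 64/2 = 32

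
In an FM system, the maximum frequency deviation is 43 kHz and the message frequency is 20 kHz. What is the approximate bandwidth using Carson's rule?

Carson's rule: BW = 2*(delta_f + f_m)
= 2*(43 + 20) kHz = 126 kHz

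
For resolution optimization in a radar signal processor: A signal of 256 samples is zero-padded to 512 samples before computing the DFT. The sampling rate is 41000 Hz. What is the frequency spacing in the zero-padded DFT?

Original DFT: N = 256, resolution = f_s/N = 41000/256 = 5125/32 Hz
Zero-padded DFT: N = 512, resolution = f_s/N = 41000/512 = 5125/64 Hz
Zero-padding interpolates the spectrum (finer frequency grid)
but does NOT improve the true spectral resolution (ability to resolve close frequencies).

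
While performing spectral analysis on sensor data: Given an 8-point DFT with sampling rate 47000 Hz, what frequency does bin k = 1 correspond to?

The frequency of DFT bin k is: f_k = k * f_s / N
f_1 = 1 * 47000 / 8 = 5875 Hz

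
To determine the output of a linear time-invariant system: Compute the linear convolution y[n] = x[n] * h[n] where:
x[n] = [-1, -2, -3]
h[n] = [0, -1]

y[n] = sum_k x[k]*h[n-k]. Output length = len(x) + len(h) - 1 = 3 + 2 - 1 = 4.
y[0] = -1*0 = 0
y[1] = -2*0 + -1*-1 = 1
y[2] = -3*0 + -2*-1 = 2
y[3] = -3*-1 = 3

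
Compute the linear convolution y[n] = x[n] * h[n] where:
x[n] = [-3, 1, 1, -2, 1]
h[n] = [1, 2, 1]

y[n] = sum_k x[k]*h[n-k]. Output length = len(x) + len(h) - 1 = 5 + 3 - 1 = 7.
y[0] = -3*1 = -3
y[1] = 1*1 + -3*2 = -5
y[2] = 1*1 + 1*2 + -3*1 = 0
y[3] = -2*1 + 1*2 + 1*1 = 1
y[4] = 1*1 + -2*2 + 1*1 = -2
y[5] = 1*2 + -2*1 = 0
y[6] = 1*1 = 1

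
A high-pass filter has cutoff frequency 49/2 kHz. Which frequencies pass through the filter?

A high-pass filter passes all frequencies above the cutoff frequency 49/2 kHz and attenuates lower frequencies.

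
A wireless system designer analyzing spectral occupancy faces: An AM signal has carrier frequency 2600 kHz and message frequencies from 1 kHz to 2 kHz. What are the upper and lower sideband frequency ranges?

Upper sideband (USB) = fc + [fm_low, fm_high] = 2600 + [1, 2] = [2601, 2602] kHz
Lower sideband (LSB) = fc - [fm_high, fm_low] = 2600 - [2, 1] = [2598, 2599] kHz
Total occupied spectrum: 2598 kHz to 2602 kHz (plus carrier at 2600 kHz)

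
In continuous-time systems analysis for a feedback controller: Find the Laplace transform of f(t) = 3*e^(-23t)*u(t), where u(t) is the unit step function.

Standard Laplace transform pair:
e^(-at)*u(t) <-> 1/(s+a)
With a = 23: L{3*e^(-23t)*u(t)} = 3/(s+23), ROC: Re(s) > -23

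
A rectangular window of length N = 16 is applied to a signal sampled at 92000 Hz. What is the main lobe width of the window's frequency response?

For a rectangular window of length N,
the main lobe width in frequency is 2*f_s/N.
= 2*92000/16 = 11500 Hz
This determines the minimum frequency separation for resolving two sinusoids.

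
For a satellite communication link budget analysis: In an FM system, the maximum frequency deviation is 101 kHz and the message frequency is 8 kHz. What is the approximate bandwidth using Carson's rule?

Carson's rule: BW = 2*(delta_f + f_m)
= 2*(101 + 8) kHz = 218 kHz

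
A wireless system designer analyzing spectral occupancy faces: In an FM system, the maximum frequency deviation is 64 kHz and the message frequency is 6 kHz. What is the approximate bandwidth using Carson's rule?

Carson's rule: BW = 2*(delta_f + f_m)
= 2*(64 + 6) kHz = 140 kHz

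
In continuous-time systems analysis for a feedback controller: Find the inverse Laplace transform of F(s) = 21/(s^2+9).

Standard pair: w/(s^2+w^2) <-> sin(wt)*u(t)
Recognize w^2 = 9, so w = 3; numerator 21 = 7*3.
f(t) = 7*sin(3t)*u(t)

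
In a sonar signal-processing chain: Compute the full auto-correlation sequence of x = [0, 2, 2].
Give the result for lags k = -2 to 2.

r_xx[k] = sum_m x[m]*x[m+k], indexed from 0, for k = -2 to 2:
  r_xx[-2] = x[2]*x[0] = 0
  r_xx[-1] = x[1]*x[0] + x[2]*x[1] = 4
  r_xx[0] = x[0]*x[0] + x[1]*x[1] + x[2]*x[2] = 8
  r_xx[1] = x[0]*x[1] + x[1]*x[2] = 4
  r_xx[2] = x[0]*x[2] = 0
r_xx = [0, 4, 8, 4, 0]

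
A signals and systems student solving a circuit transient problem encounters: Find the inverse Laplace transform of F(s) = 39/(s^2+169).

Standard pair: w/(s^2+w^2) <-> sin(wt)*u(t)
Recognize w^2 = 169, so w = 13; numerator 39 = 3*13.
f(t) = 3*sin(13t)*u(t)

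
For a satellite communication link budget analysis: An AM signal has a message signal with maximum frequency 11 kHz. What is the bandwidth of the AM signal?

In AM (double-sideband), the bandwidth is twice the message frequency.
BW = 2 * f_m = 2 * 11 kHz = 22 kHz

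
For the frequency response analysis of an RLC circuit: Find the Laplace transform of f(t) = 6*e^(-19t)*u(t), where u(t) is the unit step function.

Standard Laplace transform pair:
e^(-at)*u(t) <-> 1/(s+a)
With a = 19: L{6*e^(-19t)*u(t)} = 6/(s+19), ROC: Re(s) > -19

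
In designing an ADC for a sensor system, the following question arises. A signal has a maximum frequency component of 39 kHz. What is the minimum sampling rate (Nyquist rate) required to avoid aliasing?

By the Nyquist-Shannon sampling theorem,
the minimum sampling rate (Nyquist rate) must be at least 2 * f_max.
Nyquist rate = 2 * 39 kHz = 78 kHz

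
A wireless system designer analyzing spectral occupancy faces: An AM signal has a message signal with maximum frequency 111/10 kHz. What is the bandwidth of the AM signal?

In AM (double-sideband), the bandwidth is twice the message frequency.
BW = 2 * f_m = 2 * 111/10 kHz = 111/5 kHz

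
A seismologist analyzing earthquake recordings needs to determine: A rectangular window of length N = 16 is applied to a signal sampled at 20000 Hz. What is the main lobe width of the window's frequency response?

For a rectangular window of length N,
the main lobe width in frequency is 2*f_s/N.
= 2*20000/16 = 2500 Hz
This determines the minimum frequency separation for resolving two sinusoids.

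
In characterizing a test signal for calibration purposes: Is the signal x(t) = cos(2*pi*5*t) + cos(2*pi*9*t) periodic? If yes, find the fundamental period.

f1 = 5 Hz, f2 = 9 Hz
Period T1 = 1/5, T2 = 1/9
Ratio T1/T2 = 9/5, which is rational.
The signal is periodic with fundamental period T = 1/GCD(5,9) = 1 s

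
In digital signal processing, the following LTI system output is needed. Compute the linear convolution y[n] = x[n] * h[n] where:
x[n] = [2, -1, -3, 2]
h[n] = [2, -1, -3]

y[n] = sum_k x[k]*h[n-k]. Output length = len(x) + len(h) - 1 = 4 + 3 - 1 = 6.
y[0] = 2*2 = 4
y[1] = -1*2 + 2*-1 = -4
y[2] = -3*2 + -1*-1 + 2*-3 = -11
y[3] = 2*2 + -3*-1 + -1*-3 = 10
y[4] = 2*-1 + -3*-3 = 7
y[5] = 2*-3 = -6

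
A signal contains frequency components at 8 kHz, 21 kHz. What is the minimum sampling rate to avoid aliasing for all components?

The highest frequency component is f_max = 21 kHz.
Nyquist rate = 2 * f_max = 2 * 21 kHz = 42 kHz.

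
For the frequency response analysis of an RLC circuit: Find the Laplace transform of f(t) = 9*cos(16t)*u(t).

Standard pair: cos(wt)*u(t) <-> s/(s^2+w^2)
With w = 16: L{9*cos(16t)*u(t)} = 9s/(s^2+256)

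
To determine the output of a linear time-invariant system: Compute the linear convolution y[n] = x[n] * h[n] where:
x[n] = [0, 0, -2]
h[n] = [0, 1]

y[n] = sum_k x[k]*h[n-k]. Output length = len(x) + len(h) - 1 = 3 + 2 - 1 = 4.
y[0] = 0*0 = 0
y[1] = 0*0 + 0*1 = 0
y[2] = -2*0 + 0*1 = 0
y[3] = -2*1 = -2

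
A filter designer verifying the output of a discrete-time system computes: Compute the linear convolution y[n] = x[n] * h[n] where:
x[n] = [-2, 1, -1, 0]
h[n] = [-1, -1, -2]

y[n] = sum_k x[k]*h[n-k]. Output length = len(x) + len(h) - 1 = 4 + 3 - 1 = 6.
y[0] = -2*-1 = 2
y[1] = 1*-1 + -2*-1 = 1
y[2] = -1*-1 + 1*-1 + -2*-2 = 4
y[3] = 0*-1 + -1*-1 + 1*-2 = -1
y[4] = 0*-1 + -1*-2 = 2
y[5] = 0*-2 = 0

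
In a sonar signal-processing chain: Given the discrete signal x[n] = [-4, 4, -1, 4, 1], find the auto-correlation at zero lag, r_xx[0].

The auto-correlation at zero lag r_xx[0] equals the signal energy.
r_xx[0] = sum of x[n]^2 = (-4)^2 + 4^2 + (-1)^2 + 4^2 + 1^2
= 16 + 16 + 1 + 16 + 1 = 50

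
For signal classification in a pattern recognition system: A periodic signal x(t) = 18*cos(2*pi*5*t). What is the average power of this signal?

Average power of A*cos(wt) is A^2/2.
P = 18^2 / 2 = 324/2 = 162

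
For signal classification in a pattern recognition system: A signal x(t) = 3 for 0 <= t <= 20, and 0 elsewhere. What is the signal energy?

Energy = integral of |x(t)|^2 dt over the signal duration
= 3^2 * 20 = 9 * 20 = 180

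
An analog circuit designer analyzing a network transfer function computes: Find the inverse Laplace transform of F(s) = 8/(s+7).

Standard pair: k/(s+a) <-> k*e^(-at)*u(t)
With k=8, a=7: f(t) = 8*e^(-7t)*u(t)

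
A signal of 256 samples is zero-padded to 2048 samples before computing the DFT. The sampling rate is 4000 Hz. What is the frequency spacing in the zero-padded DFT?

Original DFT: N = 256, resolution = f_s/N = 4000/256 = 125/8 Hz
Zero-padded DFT: N = 2048, resolution = f_s/N = 4000/2048 = 125/64 Hz
Zero-padding interpolates the spectrum (finer frequency grid)
but does NOT improve the true spectral resolution (ability to resolve close frequencies).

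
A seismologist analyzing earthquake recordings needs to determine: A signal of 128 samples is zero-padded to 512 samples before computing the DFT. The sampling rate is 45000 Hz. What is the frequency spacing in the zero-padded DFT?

Original DFT: N = 128, resolution = f_s/N = 45000/128 = 5625/16 Hz
Zero-padded DFT: N = 512, resolution = f_s/N = 45000/512 = 5625/64 Hz
Zero-padding interpolates the spectrum (finer frequency grid)
but does NOT improve the true spectral resolution (ability to resolve close frequencies).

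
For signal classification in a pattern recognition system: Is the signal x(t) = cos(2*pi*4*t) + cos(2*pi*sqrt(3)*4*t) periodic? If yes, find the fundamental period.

f1 = 4 Hz, f2 = 4*sqrt(3) Hz
Ratio f2/f1 = sqrt(3), which is irrational.
Since the frequency ratio is irrational, no common period exists.
The signal is not periodic.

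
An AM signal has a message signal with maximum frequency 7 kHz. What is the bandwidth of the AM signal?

In AM (double-sideband), the bandwidth is twice the message frequency.
BW = 2 * f_m = 2 * 7 kHz = 14 kHz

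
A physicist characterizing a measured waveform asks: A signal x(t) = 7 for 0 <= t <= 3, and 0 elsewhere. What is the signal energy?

Energy = integral of |x(t)|^2 dt over the signal duration
= 7^2 * 3 = 49 * 3 = 147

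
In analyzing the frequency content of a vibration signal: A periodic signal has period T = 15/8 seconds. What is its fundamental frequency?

The fundamental frequency is the reciprocal of the period.
f = 1/T = 1/(15/8) = 8/15 Hz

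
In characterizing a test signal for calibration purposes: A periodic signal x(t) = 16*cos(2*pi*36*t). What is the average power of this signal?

Average power of A*cos(wt) is A^2/2.
P = 16^2 / 2 = 256/2 = 128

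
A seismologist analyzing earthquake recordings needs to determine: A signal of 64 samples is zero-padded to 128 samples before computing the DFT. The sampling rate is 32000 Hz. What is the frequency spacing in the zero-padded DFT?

Original DFT: N = 64, resolution = f_s/N = 32000/64 = 500 Hz
Zero-padded DFT: N = 128, resolution = f_s/N = 32000/128 = 250 Hz
Zero-padding interpolates the spectrum (finer frequency grid)
but does NOT improve the true spectral resolution (ability to resolve close frequencies).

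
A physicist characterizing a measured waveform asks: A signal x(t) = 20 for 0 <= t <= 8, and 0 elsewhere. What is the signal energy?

Energy = integral of |x(t)|^2 dt over the signal duration
= 20^2 * 8 = 400 * 8 = 3200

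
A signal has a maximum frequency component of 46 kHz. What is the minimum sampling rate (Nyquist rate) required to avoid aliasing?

By the Nyquist-Shannon sampling theorem,
the minimum sampling rate (Nyquist rate) must be at least 2 * f_max.
Nyquist rate = 2 * 46 kHz = 92 kHz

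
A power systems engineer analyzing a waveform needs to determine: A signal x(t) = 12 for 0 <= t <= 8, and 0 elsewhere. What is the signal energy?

Energy = integral of |x(t)|^2 dt over the signal duration
= 12^2 * 8 = 144 * 8 = 1152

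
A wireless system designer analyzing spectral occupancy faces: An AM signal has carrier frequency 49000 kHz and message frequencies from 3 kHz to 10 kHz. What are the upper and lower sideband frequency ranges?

Upper sideband (USB) = fc + [fm_low, fm_high] = 49000 + [3, 10] = [49003, 49010] kHz
Lower sideband (LSB) = fc - [fm_high, fm_low] = 49000 - [10, 3] = [48990, 48997] kHz
Total occupied spectrum: 48990 kHz to 49010 kHz (plus carrier at 49000 kHz)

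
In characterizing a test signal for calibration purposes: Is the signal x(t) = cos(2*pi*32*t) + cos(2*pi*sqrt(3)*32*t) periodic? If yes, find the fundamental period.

f1 = 32 Hz, f2 = 32*sqrt(3) Hz
Ratio f2/f1 = sqrt(3), which is irrational.
Since the frequency ratio is irrational, no common period exists.
The signal is not periodic.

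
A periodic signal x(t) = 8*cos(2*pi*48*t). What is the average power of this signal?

Average power of A*cos(wt) is A^2/2.
P = 8^2 / 2 = 64/2 = 32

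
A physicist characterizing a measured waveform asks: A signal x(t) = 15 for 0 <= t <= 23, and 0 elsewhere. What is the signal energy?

Energy = integral of |x(t)|^2 dt over the signal duration
= 15^2 * 23 = 225 * 23 = 5175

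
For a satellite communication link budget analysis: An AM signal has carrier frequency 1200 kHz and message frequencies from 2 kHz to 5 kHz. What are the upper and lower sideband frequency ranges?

Upper sideband (USB) = fc + [fm_low, fm_high] = 1200 + [2, 5] = [1202, 1205] kHz
Lower sideband (LSB) = fc - [fm_high, fm_low] = 1200 - [5, 2] = [1195, 1198] kHz
Total occupied spectrum: 1195 kHz to 1205 kHz (plus carrier at 1200 kHz)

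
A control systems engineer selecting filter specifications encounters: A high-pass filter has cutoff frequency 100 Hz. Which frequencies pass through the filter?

A high-pass filter passes all frequencies above the cutoff frequency 100 Hz and attenuates lower frequencies.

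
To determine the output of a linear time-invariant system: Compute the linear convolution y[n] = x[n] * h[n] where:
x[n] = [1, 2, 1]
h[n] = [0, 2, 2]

y[n] = sum_k x[k]*h[n-k]. Output length = len(x) + len(h) - 1 = 3 + 3 - 1 = 5.
y[0] = 1*0 = 0
y[1] = 2*0 + 1*2 = 2
y[2] = 1*0 + 2*2 + 1*2 = 6
y[3] = 1*2 + 2*2 = 6
y[4] = 1*2 = 2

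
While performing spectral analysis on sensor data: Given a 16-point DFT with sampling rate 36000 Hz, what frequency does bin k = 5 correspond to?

The frequency of DFT bin k is: f_k = k * f_s / N
f_5 = 5 * 36000 / 16 = 11250 Hz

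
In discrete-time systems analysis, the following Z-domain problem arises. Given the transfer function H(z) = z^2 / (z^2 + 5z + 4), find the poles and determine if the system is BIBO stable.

Poles are roots of the denominator: z^2 + 5z + 4 = 0.
Quadratic formula: z = [-(5) +/- sqrt((5)^2 - 4*(4))] / 2
Discriminant = 25 - 16 = 9; sqrt = 3.
z = (-5 +/- 3) / 2 => z = -1 or z = -4.
|p1| = 1, |p2| = 4.
For BIBO stability, all poles must lie inside the unit circle (|p| < 1).
System is UNSTABLE since at least one |p| >= 1.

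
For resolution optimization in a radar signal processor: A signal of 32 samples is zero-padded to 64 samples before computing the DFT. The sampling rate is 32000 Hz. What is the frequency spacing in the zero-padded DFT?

Original DFT: N = 32, resolution = f_s/N = 32000/32 = 1000 Hz
Zero-padded DFT: N = 64, resolution = f_s/N = 32000/64 = 500 Hz
Zero-padding interpolates the spectrum (finer frequency grid)
but does NOT improve the true spectral resolution (ability to resolve close frequencies).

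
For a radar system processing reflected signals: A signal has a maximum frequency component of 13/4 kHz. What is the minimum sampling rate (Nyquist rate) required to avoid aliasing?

By the Nyquist-Shannon sampling theorem,
the minimum sampling rate (Nyquist rate) must be at least 2 * f_max.
Nyquist rate = 2 * 13/4 kHz = 13/2 kHz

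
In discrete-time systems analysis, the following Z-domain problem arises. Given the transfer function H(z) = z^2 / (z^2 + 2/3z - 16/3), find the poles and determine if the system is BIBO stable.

Poles are roots of the denominator: z^2 + 2/3z - 16/3 = 0.
Quadratic formula: z = [-(2/3) +/- sqrt((2/3)^2 - 4*(-16/3))] / 2
Discriminant = 4/9 + 64/3 = 196/9; sqrt = 14/3.
z = (-2/3 +/- 14/3) / 2 => z = 2 or z = -8/3.
|p1| = 8/3, |p2| = 2.
For BIBO stability, all poles must lie inside the unit circle (|p| < 1).
System is UNSTABLE since at least one |p| >= 1.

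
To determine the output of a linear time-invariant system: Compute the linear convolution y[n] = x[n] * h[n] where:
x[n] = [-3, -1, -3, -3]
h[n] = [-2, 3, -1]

y[n] = sum_k x[k]*h[n-k]. Output length = len(x) + len(h) - 1 = 4 + 3 - 1 = 6.
y[0] = -3*-2 = 6
y[1] = -1*-2 + -3*3 = -7
y[2] = -3*-2 + -1*3 + -3*-1 = 6
y[3] = -3*-2 + -3*3 + -1*-1 = -2
y[4] = -3*3 + -3*-1 = -6
y[5] = -3*-1 = 3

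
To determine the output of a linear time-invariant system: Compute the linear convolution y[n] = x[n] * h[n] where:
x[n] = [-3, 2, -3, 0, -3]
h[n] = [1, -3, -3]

y[n] = sum_k x[k]*h[n-k]. Output length = len(x) + len(h) - 1 = 5 + 3 - 1 = 7.
y[0] = -3*1 = -3
y[1] = 2*1 + -3*-3 = 11
y[2] = -3*1 + 2*-3 + -3*-3 = 0
y[3] = 0*1 + -3*-3 + 2*-3 = 3
y[4] = -3*1 + 0*-3 + -3*-3 = 6
y[5] = -3*-3 + 0*-3 = 9
y[6] = -3*-3 = 9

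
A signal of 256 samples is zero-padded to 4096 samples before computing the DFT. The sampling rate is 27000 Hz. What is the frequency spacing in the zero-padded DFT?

Original DFT: N = 256, resolution = f_s/N = 27000/256 = 3375/32 Hz
Zero-padded DFT: N = 4096, resolution = f_s/N = 27000/4096 = 3375/512 Hz
Zero-padding interpolates the spectrum (finer frequency grid)
but does NOT improve the true spectral resolution (ability to resolve close frequencies).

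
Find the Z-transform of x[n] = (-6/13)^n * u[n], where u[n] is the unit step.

The Z-transform of a^n * u[n] is z/(z-a) for |z| > |a|.
Here a = -6/13, so X(z) = z/(z - (-6/13)) = 13z/(13z + 6)
ROC: |z| > 6/13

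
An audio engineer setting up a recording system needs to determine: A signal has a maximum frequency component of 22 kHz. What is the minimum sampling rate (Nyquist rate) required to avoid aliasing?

By the Nyquist-Shannon sampling theorem,
the minimum sampling rate (Nyquist rate) must be at least 2 * f_max.
Nyquist rate = 2 * 22 kHz = 44 kHz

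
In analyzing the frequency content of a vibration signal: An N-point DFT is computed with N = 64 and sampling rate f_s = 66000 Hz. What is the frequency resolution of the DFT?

DFT frequency resolution = f_s / N
= 66000 / 64 = 4125/4 Hz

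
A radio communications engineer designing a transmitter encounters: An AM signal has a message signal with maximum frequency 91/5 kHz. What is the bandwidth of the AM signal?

In AM (double-sideband), the bandwidth is twice the message frequency.
BW = 2 * f_m = 2 * 91/5 kHz = 182/5 kHz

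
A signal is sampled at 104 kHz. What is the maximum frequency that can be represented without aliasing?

The maximum frequency that can be represented without aliasing
is the Nyquist frequency: f_max = f_s / 2 = 104 kHz / 2 = 52 kHz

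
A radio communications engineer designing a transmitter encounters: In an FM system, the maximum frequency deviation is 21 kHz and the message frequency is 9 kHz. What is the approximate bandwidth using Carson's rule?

Carson's rule: BW = 2*(delta_f + f_m)
= 2*(21 + 9) kHz = 60 kHz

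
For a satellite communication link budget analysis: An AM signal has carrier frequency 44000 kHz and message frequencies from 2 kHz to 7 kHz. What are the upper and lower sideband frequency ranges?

Upper sideband (USB) = fc + [fm_low, fm_high] = 44000 + [2, 7] = [44002, 44007] kHz
Lower sideband (LSB) = fc - [fm_high, fm_low] = 44000 - [7, 2] = [43993, 43998] kHz
Total occupied spectrum: 43993 kHz to 44007 kHz (plus carrier at 44000 kHz)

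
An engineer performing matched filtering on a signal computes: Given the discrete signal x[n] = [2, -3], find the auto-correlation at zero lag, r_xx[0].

The auto-correlation at zero lag r_xx[0] equals the signal energy.
r_xx[0] = sum of x[n]^2 = 2^2 + (-3)^2
= 4 + 9 = 13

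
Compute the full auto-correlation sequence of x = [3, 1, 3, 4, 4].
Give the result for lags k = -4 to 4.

r_xx[k] = sum_m x[m]*x[m+k], indexed from 0, for k = -4 to 4:
  r_xx[-4] = x[4]*x[0] = 12
  r_xx[-3] = x[3]*x[0] + x[4]*x[1] = 16
  r_xx[-2] = x[2]*x[0] + x[3]*x[1] + x[4]*x[2] = 25
  r_xx[-1] = x[1]*x[0] + x[2]*x[1] + x[3]*x[2] + x[4]*x[3] = 34
  r_xx[0] = x[0]*x[0] + x[1]*x[1] + x[2]*x[2] + x[3]*x[3] + x[4]*x[4] = 51
  r_xx[1] = x[0]*x[1] + x[1]*x[2] + x[2]*x[3] + x[3]*x[4] = 34
  r_xx[2] = x[0]*x[2] + x[1]*x[3] + x[2]*x[4] = 25
  r_xx[3] = x[0]*x[3] + x[1]*x[4] = 16
  r_xx[4] = x[0]*x[4] = 12
r_xx = [12, 16, 25, 34, 51, 34, 25, 16, 12]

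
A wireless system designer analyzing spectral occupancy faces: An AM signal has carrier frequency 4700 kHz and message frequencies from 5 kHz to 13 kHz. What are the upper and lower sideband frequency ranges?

Upper sideband (USB) = fc + [fm_low, fm_high] = 4700 + [5, 13] = [4705, 4713] kHz
Lower sideband (LSB) = fc - [fm_high, fm_low] = 4700 - [13, 5] = [4687, 4695] kHz
Total occupied spectrum: 4687 kHz to 4713 kHz (plus carrier at 4700 kHz)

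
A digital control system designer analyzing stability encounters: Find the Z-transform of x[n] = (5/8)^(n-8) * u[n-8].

Time-shifting property: if X(z) = Z{x[n]}, then Z{x[n-d]} = z^(-d) * X(z)
X(z) = z/(z - 5/8) for x[n] = (5/8)^n * u[n]
Z{x[n-8]} = z^(-8) * z/(z - 5/8) = z^(-7)/(z - 5/8)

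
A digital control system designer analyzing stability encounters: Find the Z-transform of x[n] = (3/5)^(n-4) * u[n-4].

Time-shifting property: if X(z) = Z{x[n]}, then Z{x[n-d]} = z^(-d) * X(z)
X(z) = z/(z - 3/5) for x[n] = (3/5)^n * u[n]
Z{x[n-4]} = z^(-4) * z/(z - 3/5) = z^(-3)/(z - 3/5)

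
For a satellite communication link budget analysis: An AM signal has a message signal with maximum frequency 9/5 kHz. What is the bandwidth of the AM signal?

In AM (double-sideband), the bandwidth is twice the message frequency.
BW = 2 * f_m = 2 * 9/5 kHz = 18/5 kHz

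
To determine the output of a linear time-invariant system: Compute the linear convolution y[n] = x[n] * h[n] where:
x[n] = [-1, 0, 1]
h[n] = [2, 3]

y[n] = sum_k x[k]*h[n-k]. Output length = len(x) + len(h) - 1 = 3 + 2 - 1 = 4.
y[0] = -1*2 = -2
y[1] = 0*2 + -1*3 = -3
y[2] = 1*2 + 0*3 = 2
y[3] = 1*3 = 3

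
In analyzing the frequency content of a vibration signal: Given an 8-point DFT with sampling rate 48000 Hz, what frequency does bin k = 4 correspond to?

The frequency of DFT bin k is: f_k = k * f_s / N
f_4 = 4 * 48000 / 8 = 24000 Hz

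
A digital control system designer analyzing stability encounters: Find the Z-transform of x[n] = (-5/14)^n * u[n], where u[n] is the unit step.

The Z-transform of a^n * u[n] is z/(z-a) for |z| > |a|.
Here a = -5/14, so X(z) = z/(z - (-5/14)) = 14z/(14z + 5)
ROC: |z| > 5/14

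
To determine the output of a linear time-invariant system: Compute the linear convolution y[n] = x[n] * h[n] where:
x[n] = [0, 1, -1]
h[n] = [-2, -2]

y[n] = sum_k x[k]*h[n-k]. Output length = len(x) + len(h) - 1 = 3 + 2 - 1 = 4.
y[0] = 0*-2 = 0
y[1] = 1*-2 + 0*-2 = -2
y[2] = -1*-2 + 1*-2 = 0
y[3] = -1*-2 = 2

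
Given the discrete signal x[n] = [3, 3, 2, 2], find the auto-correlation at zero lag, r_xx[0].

The auto-correlation at zero lag r_xx[0] equals the signal energy.
r_xx[0] = sum of x[n]^2 = 3^2 + 3^2 + 2^2 + 2^2
= 9 + 9 + 4 + 4 = 26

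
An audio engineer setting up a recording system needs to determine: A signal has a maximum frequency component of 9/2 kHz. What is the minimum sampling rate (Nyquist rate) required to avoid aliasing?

By the Nyquist-Shannon sampling theorem,
the minimum sampling rate (Nyquist rate) must be at least 2 * f_max.
Nyquist rate = 2 * 9/2 kHz = 9 kHz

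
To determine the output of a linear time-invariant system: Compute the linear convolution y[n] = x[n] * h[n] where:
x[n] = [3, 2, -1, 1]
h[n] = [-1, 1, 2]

y[n] = sum_k x[k]*h[n-k]. Output length = len(x) + len(h) - 1 = 4 + 3 - 1 = 6.
y[0] = 3*-1 = -3
y[1] = 2*-1 + 3*1 = 1
y[2] = -1*-1 + 2*1 + 3*2 = 9
y[3] = 1*-1 + -1*1 + 2*2 = 2
y[4] = 1*1 + -1*2 = -1
y[5] = 1*2 = 2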